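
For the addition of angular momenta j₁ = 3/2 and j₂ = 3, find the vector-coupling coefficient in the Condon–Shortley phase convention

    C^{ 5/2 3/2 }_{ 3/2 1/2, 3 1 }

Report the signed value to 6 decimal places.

−√(7/20) = -0.591608

√[6·2!1!4!/8! · 2!1!4!2!4!1!] = √(576/35)
  +(−1)^0/∏(0,2,1,4,0,0)! = 1/48  (running 1/48)
  +(−1)^1/∏(1,1,0,3,1,1)! = -1/6  (running -7/48)
⟨..|..⟩ = √(576/35)·(-7/48) = -0.591608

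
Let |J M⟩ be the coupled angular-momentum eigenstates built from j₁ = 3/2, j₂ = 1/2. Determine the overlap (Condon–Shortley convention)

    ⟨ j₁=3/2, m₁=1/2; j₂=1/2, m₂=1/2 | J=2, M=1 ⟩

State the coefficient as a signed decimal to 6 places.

triangle: 0!×3!×1!/5! = 6/120
(j±m)!: 2!×1!×1!×0!×3!×1! = 12
prefactor² = (2J+1)×Δ×N² = 3
  k=0: +1/(0!×0!×1!×1!×2!×0!) = 1/2
Σ = 1/2  ⇒  CG² = 3×1/2² = 3/4
CG = +√(3/4) = +0.866025

+√(3/4) ≈ +0.866025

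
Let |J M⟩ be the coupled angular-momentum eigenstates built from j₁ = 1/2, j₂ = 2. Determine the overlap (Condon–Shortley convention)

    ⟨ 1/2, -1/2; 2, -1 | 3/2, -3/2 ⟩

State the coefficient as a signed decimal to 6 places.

√[4·1!0!3!/5! · 0!1!1!3!0!3!] = √(36/5)
  +(−1)^1/∏(1,0,0,0,0,3)! = -1/6  (running -1/6)
⟨..|..⟩ = √(36/5)·(-1/6) = -0.447214

-0.447214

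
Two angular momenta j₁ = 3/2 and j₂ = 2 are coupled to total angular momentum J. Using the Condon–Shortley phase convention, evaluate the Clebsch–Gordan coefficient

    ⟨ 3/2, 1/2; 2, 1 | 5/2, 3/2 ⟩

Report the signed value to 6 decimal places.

j₁+j₂−J=1  J+j₁−j₂=2  J−j₁+j₂=3  j₁+j₂+J+1=7
(j₁±m₁, j₂±m₂, J±M) = (2,1,3,1,4,1)
P² = 144/35
sum k=0..1:
  [0] +1/6 = 1/6
  [1] −1/4 = -1/4
S = -1/12
C² = P²·S² = 1/35 ; C = -0.169031

-0.169031  (= −√(1/35))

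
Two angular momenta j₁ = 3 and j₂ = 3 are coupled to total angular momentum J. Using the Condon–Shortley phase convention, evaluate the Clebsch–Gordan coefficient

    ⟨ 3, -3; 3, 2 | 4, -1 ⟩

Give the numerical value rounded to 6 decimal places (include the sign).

triangle: 2!×4!×4!/11! = 1152/39916800
(j±m)!: 0!×6!×5!×1!×3!×5! = 62208000
prefactor² = (2J+1)×Δ×N² = 1244160/77
  k=2: +1/(2!×0!×4!×3!×0!×1!) = 1/288
Σ = 1/288  ⇒  CG² = 1244160/77×1/288² = 15/77
CG = +√(15/77) = +0.441367

+0.441367  (= +√(15/77))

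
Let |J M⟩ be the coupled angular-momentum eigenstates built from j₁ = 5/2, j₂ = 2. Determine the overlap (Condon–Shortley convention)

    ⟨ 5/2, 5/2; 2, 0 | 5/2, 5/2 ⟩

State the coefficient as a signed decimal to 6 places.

triangle: 2!·3!·2!/8! = 24/40320
(j±m)!: 5!·0!·2!·2!·5!·0! = 57600
prefactor² = (2J+1)·Δ·N² = 1440/7
  k=0: +1/(0!·2!·0!·2!·3!·0!) = 1/24
Σ = 1/24  ⇒  CG² = 1440/7·1/24² = 5/14
CG = +√(5/14) = +0.597614

+0.597614  (= +√(5/14))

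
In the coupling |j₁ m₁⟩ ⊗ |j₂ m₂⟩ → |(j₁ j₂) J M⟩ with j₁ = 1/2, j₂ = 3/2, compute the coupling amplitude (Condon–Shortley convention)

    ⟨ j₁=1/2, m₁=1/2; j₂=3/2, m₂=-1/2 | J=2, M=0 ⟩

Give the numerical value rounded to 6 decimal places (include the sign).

+√(1/2) ≈ +0.707107

j₁+j₂−J=0  J+j₁−j₂=1  J−j₁+j₂=3  j₁+j₂+J+1=5
(j₁±m₁, j₂±m₂, J±M) = (1,0,1,2,2,2)
P² = 2
sum k=0..0:
  [0] +1/2 = 1/2
S = 1/2
C² = P²·S² = 1/2 ; C = +0.707107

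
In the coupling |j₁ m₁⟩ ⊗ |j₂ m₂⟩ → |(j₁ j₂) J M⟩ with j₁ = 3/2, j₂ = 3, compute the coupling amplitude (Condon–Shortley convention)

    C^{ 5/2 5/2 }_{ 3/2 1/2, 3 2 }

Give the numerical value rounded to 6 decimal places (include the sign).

-0.597614

j₁+j₂−J=2  J+j₁−j₂=1  J−j₁+j₂=4  j₁+j₂+J+1=8
(j₁±m₁, j₂±m₂, J±M) = (2,1,5,1,5,0)
P² = 1440/7
sum k=1..1:
  [1] −1/24 = -1/24
S = -1/24
C² = P²·S² = 5/14 ; C = -0.597614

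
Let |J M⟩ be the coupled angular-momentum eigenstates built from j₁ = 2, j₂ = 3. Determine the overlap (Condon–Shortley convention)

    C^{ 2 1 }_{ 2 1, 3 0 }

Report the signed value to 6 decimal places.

j₁+j₂−J=3  J+j₁−j₂=1  J−j₁+j₂=3  j₁+j₂+J+1=8
(j₁±m₁, j₂±m₂, J±M) = (3,1,3,3,3,1)
P² = 81/14
sum k=0..1:
  [0] +1/36 = 1/36
  [1] −1/4 = -1/4
S = -2/9
C² = P²·S² = 2/7 ; C = -0.534522

-0.534522  (= −√(2/7))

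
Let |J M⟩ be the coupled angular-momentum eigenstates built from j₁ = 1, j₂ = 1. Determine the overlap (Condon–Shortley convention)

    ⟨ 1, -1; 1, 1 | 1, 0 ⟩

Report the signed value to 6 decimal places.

triangle: 1!*1!*1!/4! = 1/24
(j±m)!: 0!*2!*2!*0!*1!*1! = 4
prefactor² = (2J+1)*Δ*N² = 1/2
  k=1: −1/(1!*0!*1!*1!*0!*0!) = -1
Σ = -1  ⇒  CG² = 1/2*(-1)² = 1/2
CG = −√(1/2) = -0.707107

-0.707107  (= −√(1/2))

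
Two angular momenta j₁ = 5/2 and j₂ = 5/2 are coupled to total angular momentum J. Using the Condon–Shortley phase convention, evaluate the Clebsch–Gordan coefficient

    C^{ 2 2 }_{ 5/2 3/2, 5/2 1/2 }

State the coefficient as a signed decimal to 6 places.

−√(9/28) ≈ -0.566947

triangle: 3!·2!·2!/8! = 24/40320
(j±m)!: 4!·1!·3!·2!·4!·0! = 6912
prefactor² = (2J+1)·Δ·N² = 144/7
  k=1: −1/(1!·2!·0!·2!·2!·0!) = -1/8
Σ = -1/8  ⇒  CG² = 144/7·(-1/8)² = 9/28
CG = −√(9/28) = -0.566947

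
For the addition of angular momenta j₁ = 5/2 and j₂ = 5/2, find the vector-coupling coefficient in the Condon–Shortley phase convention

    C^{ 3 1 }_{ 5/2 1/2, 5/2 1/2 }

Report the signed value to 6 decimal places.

-0.516398  (= −√(4/15))

√[7·2!3!3!/9! · 3!2!3!2!4!2!] = √(48/5)
  +(−1)^0/∏(0,2,2,3,1,0)! = 1/24  (running 1/24)
  +(−1)^1/∏(1,1,1,2,2,1)! = -1/4  (running -5/24)
  +(−1)^2/∏(2,0,0,1,3,2)! = 1/24  (running -1/6)
⟨..|..⟩ = √(48/5)·(-1/6) = -0.516398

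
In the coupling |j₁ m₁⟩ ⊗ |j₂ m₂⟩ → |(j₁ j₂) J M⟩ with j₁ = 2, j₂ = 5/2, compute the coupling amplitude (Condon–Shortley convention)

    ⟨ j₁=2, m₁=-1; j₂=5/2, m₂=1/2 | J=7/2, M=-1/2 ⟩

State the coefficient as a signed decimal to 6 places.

-0.557773  (= −√(14/45))

triangle: 1!·3!·4!/9! = 144/362880
(j±m)!: 1!·3!·3!·2!·3!·4! = 10368
prefactor² = (2J+1)·Δ·N² = 1152/35
  k=0: +1/(0!·1!·3!·3!·0!·1!) = 1/36
  k=1: −1/(1!·0!·2!·2!·1!·2!) = -1/8
Σ = -7/72  ⇒  CG² = 1152/35·(-7/72)² = 14/45
CG = −√(14/45) = -0.557773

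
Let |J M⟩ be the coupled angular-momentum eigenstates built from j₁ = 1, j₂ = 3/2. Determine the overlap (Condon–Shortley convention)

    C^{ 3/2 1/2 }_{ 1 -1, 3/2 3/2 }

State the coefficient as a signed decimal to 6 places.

−√(2/5) = -0.632456

√[4·1!1!2!/5! · 0!2!3!0!2!1!] = √(8/5)
  +(−1)^1/∏(1,0,1,2,0,0)! = -1/2  (running -1/2)
⟨..|..⟩ = √(8/5)·(-1/2) = -0.632456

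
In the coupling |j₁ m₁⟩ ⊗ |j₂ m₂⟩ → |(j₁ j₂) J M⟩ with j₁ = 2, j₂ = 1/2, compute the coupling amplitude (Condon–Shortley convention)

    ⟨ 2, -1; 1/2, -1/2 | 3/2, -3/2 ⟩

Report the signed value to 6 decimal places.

+√(1/5) ≈ +0.447214

√[4·1!3!0!/5! · 1!3!0!1!0!3!] = √(36/5)
  +(−1)^0/∏(0,1,3,0,0,0)! = 1/6  (running 1/6)
⟨..|..⟩ = √(36/5)·(1/6) = +0.447214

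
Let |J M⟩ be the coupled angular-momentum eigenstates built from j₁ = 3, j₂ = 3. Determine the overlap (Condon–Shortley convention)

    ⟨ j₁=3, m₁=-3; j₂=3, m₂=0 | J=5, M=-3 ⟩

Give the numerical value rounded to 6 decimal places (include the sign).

√[11·1!5!5!/12! · 0!6!3!3!2!8!] = √(691200)
  +(−1)^1/∏(1,0,5,2,0,3)! = -1/1440  (running -1/1440)
⟨..|..⟩ = √(691200)·(-1/1440) = -0.577350

-0.577350  (= −√(1/3))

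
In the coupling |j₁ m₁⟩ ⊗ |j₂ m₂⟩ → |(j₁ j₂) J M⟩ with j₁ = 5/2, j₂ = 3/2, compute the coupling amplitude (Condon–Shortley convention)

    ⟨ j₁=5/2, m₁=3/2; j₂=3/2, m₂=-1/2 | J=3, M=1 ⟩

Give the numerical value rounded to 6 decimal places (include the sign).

+√(49/120) ≈ +0.639010

triangle: 1!*4!*2!/8! = 48/40320
(j±m)!: 4!*1!*1!*2!*4!*2! = 2304
prefactor² = (2J+1)*Δ*N² = 96/5
  k=0: +1/(0!*1!*1!*1!*3!*1!) = 1/6
  k=1: −1/(1!*0!*0!*0!*4!*2!) = -1/48
Σ = 7/48  ⇒  CG² = 96/5*7/48² = 49/120
CG = +√(49/120) = +0.639010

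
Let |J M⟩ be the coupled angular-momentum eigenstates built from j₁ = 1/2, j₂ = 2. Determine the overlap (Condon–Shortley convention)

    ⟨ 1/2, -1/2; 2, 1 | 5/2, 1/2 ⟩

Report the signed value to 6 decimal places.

+√(2/5) = +0.632456

√[6·0!1!4!/6! · 0!1!3!1!3!2!] = √(72/5)
  +(−1)^0/∏(0,0,1,3,0,1)! = 1/6  (running 1/6)
⟨..|..⟩ = √(72/5)·(1/6) = +0.632456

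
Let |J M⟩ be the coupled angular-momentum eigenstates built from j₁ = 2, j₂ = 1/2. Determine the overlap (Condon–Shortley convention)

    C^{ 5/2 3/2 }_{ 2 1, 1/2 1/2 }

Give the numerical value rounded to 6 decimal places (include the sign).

+√(4/5) ≈ +0.894427

√[6·0!4!1!/6! · 3!1!1!0!4!1!] = √(144/5)
  +(−1)^0/∏(0,0,1,1,3,0)! = 1/6  (running 1/6)
⟨..|..⟩ = √(144/5)·(1/6) = +0.894427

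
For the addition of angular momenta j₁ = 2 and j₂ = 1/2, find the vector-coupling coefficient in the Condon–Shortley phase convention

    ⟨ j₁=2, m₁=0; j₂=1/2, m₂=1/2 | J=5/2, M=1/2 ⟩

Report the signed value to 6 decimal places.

+√(3/5) = +0.774597

j₁+j₂−J=0  J+j₁−j₂=4  J−j₁+j₂=1  j₁+j₂+J+1=6
(j₁±m₁, j₂±m₂, J±M) = (2,2,1,0,3,2)
P² = 48/5
sum k=0..0:
  [0] +1/4 = 1/4
S = 1/4
C² = P²·S² = 3/5 ; C = +0.774597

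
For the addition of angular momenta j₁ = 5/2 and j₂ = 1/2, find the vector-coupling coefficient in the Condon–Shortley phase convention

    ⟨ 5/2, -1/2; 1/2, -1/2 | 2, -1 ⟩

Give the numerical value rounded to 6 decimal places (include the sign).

j₁+j₂−J=1  J+j₁−j₂=4  J−j₁+j₂=0  j₁+j₂+J+1=6
(j₁±m₁, j₂±m₂, J±M) = (2,3,0,1,1,3)
P² = 12
sum k=0..0:
  [0] +1/6 = 1/6
S = 1/6
C² = P²·S² = 1/3 ; C = +0.577350

+0.577350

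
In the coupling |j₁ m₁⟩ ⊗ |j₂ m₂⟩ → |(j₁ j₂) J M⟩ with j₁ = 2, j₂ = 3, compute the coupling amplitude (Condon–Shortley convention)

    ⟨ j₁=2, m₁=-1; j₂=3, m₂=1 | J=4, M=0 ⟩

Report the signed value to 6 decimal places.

j₁+j₂−J=1  J+j₁−j₂=3  J−j₁+j₂=5  j₁+j₂+J+1=10
(j₁±m₁, j₂±m₂, J±M) = (1,3,4,2,4,4)
P² = 10368/35
sum k=0..1:
  [0] +1/144 = 1/144
  [1] −1/24 = -1/24
S = -5/144
C² = P²·S² = 5/14 ; C = -0.597614

-0.597614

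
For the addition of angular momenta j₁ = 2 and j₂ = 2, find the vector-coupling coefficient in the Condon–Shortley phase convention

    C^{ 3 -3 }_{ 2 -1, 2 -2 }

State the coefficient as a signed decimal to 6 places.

√[7·1!3!3!/8! · 1!3!0!4!0!6!] = √(648)
  +(−1)^0/∏(0,1,3,0,0,3)! = 1/36  (running 1/36)
⟨..|..⟩ = √(648)·(1/36) = +0.707107

+0.707107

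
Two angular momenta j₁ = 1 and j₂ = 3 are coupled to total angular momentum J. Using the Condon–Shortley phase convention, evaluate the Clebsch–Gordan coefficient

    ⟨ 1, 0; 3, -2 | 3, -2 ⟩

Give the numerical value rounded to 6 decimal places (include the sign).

√[7·1!1!5!/8! · 1!1!1!5!1!5!] = √(300)
  +(−1)^0/∏(0,1,1,1,0,4)! = 1/24  (running 1/24)
  +(−1)^1/∏(1,0,0,0,1,5)! = -1/120  (running 1/30)
⟨..|..⟩ = √(300)·(1/30) = +0.577350

+√(1/3) = +0.577350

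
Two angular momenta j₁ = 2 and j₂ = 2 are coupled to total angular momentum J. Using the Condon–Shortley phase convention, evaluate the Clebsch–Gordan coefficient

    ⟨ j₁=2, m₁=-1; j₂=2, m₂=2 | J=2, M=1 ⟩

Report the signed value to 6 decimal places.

+√(3/7) = +0.654654

triangle: 2!*2!*2!/7! = 8/5040
(j±m)!: 1!*3!*4!*0!*3!*1! = 864
prefactor² = (2J+1)*Δ*N² = 48/7
  k=2: +1/(2!*0!*1!*2!*1!*0!) = 1/4
Σ = 1/4  ⇒  CG² = 48/7*1/4² = 3/7
CG = +√(3/7) = +0.654654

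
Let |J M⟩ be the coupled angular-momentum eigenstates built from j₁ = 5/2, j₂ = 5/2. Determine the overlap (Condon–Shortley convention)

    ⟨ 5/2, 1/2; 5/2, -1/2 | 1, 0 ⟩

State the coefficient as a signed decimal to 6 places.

j₁+j₂−J=4  J+j₁−j₂=1  J−j₁+j₂=1  j₁+j₂+J+1=7
(j₁±m₁, j₂±m₂, J±M) = (3,2,2,3,1,1)
P² = 72/35
sum k=1..2:
  [1] −1/6 = -1/6
  [2] +1/4 = 1/4
S = 1/12
C² = P²·S² = 1/70 ; C = +0.119523

+0.119523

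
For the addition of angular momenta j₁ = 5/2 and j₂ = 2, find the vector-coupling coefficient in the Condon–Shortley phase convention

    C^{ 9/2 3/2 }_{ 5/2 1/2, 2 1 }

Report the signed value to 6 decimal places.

√[10·0!5!4!/10! · 3!2!3!1!6!3!] = √(17280/7)
  +(−1)^0/∏(0,0,2,3,3,1)! = 1/72  (running 1/72)
⟨..|..⟩ = √(17280/7)·(1/72) = +0.690066

+0.690066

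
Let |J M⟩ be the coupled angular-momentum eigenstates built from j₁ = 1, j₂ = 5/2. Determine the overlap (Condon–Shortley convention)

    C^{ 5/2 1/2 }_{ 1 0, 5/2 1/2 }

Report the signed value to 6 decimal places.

√[6·1!1!4!/7! · 1!1!3!2!3!2!] = √(144/35)
  +(−1)^0/∏(0,1,1,3,0,1)! = 1/6  (running 1/6)
  +(−1)^1/∏(1,0,0,2,1,2)! = -1/4  (running -1/12)
⟨..|..⟩ = √(144/35)·(-1/12) = -0.169031

−√(1/35) = -0.169031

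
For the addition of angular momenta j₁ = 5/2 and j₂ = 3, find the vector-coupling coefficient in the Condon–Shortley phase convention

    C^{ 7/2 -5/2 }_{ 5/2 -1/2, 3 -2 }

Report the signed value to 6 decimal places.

triangle: 2!*3!*4!/10! = 288/3628800
(j±m)!: 2!*3!*1!*5!*1!*6! = 1036800
prefactor² = (2J+1)*Δ*N² = 4608/7
  k=0: +1/(0!*2!*3!*1!*0!*3!) = 1/72
  k=1: −1/(1!*1!*2!*0!*1!*4!) = -1/48
Σ = -1/144  ⇒  CG² = 4608/7*(-1/144)² = 2/63
CG = −√(2/63) = -0.178174

−√(2/63) ≈ -0.178174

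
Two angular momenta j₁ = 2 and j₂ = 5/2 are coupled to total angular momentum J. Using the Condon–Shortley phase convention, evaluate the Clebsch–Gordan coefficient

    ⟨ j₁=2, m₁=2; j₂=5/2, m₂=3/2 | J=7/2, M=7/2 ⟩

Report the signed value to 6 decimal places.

√[8·1!3!4!/9! · 4!0!4!1!7!0!] = √(9216)
  +(−1)^0/∏(0,1,0,4,3,0)! = 1/144  (running 1/144)
⟨..|..⟩ = √(9216)·(1/144) = +0.666667

+√(4/9) ≈ +0.666667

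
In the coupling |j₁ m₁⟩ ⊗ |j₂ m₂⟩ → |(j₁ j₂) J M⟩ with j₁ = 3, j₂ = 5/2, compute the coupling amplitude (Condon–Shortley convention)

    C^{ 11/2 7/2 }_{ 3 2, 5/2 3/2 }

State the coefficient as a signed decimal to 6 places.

+√(6/11) ≈ +0.738549

triangle: 0!×6!×5!/12! = 86400/479001600
(j±m)!: 5!×1!×4!×1!×9!×2! = 2090188800
prefactor² = (2J+1)×Δ×N² = 49766400/11
  k=0: +1/(0!×0!×1!×4!×5!×1!) = 1/2880
Σ = 1/2880  ⇒  CG² = 49766400/11×1/2880² = 6/11
CG = +√(6/11) = +0.738549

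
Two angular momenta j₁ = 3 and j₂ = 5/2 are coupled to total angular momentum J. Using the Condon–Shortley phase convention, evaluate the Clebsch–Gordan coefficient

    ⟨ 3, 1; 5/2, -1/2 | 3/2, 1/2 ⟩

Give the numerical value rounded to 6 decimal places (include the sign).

j₁+j₂−J=4  J+j₁−j₂=2  J−j₁+j₂=1  j₁+j₂+J+1=8
(j₁±m₁, j₂±m₂, J±M) = (4,2,2,3,2,1)
P² = 192/35
sum k=1..2:
  [1] −1/6 = -1/6
  [2] +1/8 = 1/8
S = -1/24
C² = P²·S² = 1/105 ; C = -0.097590

−√(1/105) ≈ -0.097590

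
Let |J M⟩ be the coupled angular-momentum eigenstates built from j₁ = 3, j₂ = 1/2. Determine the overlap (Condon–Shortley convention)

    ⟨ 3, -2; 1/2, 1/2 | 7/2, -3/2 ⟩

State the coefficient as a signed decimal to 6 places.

triangle: 0!×6!×1!/8! = 720/40320
(j±m)!: 1!×5!×1!×0!×2!×5! = 28800
prefactor² = (2J+1)×Δ×N² = 28800/7
  k=0: +1/(0!×0!×5!×1!×1!×0!) = 1/120
Σ = 1/120  ⇒  CG² = 28800/7×1/120² = 2/7
CG = +√(2/7) = +0.534522

+0.534522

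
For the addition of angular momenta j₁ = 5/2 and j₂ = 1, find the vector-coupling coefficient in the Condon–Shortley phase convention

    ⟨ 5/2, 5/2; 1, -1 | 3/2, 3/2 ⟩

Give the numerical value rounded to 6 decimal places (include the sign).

j₁+j₂−J=2  J+j₁−j₂=3  J−j₁+j₂=0  j₁+j₂+J+1=6
(j₁±m₁, j₂±m₂, J±M) = (5,0,0,2,3,0)
P² = 96
sum k=0..0:
  [0] +1/12 = 1/12
S = 1/12
C² = P²·S² = 2/3 ; C = +0.816497

+√(2/3) ≈ +0.816497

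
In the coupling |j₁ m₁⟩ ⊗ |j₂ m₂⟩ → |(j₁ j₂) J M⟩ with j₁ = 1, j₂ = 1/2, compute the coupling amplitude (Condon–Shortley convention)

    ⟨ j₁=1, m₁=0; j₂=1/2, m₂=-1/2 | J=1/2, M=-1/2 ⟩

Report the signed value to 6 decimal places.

triangle: 1!·1!·0!/3! = 1/6
(j±m)!: 1!·1!·0!·1!·0!·1! = 1
prefactor² = (2J+1)·Δ·N² = 1/3
  k=0: +1/(0!·1!·1!·0!·0!·0!) = 1
Σ = 1  ⇒  CG² = 1/3·1² = 1/3
CG = +√(1/3) = +0.577350

+√(1/3) ≈ +0.577350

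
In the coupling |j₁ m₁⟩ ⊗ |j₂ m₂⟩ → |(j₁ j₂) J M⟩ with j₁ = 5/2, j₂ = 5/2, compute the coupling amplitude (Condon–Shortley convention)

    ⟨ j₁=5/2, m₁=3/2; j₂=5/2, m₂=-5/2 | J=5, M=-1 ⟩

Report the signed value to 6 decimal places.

+0.154303

triangle: 0!·5!·5!/11! = 14400/39916800
(j±m)!: 4!·1!·0!·5!·4!·6! = 49766400
prefactor² = (2J+1)·Δ·N² = 1382400/7
  k=0: +1/(0!·0!·1!·0!·4!·5!) = 1/2880
Σ = 1/2880  ⇒  CG² = 1382400/7·1/2880² = 1/42
CG = +√(1/42) = +0.154303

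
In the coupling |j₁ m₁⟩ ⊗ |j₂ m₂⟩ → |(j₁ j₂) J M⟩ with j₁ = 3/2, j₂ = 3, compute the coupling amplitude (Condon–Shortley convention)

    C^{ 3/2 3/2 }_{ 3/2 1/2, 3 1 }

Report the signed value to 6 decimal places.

j₁+j₂−J=3  J+j₁−j₂=0  J−j₁+j₂=3  j₁+j₂+J+1=7
(j₁±m₁, j₂±m₂, J±M) = (2,1,4,2,3,0)
P² = 576/35
sum k=1..1:
  [1] −1/12 = -1/12
S = -1/12
C² = P²·S² = 4/35 ; C = -0.338062

-0.338062  (= −√(4/35))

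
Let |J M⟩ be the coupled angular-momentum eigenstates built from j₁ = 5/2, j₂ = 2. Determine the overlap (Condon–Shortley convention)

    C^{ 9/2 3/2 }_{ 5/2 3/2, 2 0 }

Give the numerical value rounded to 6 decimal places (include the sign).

triangle: 0!×5!×4!/10! = 2880/3628800
(j±m)!: 4!×1!×2!×2!×6!×3! = 414720
prefactor² = (2J+1)×Δ×N² = 23040/7
  k=0: +1/(0!×0!×1!×2!×4!×2!) = 1/96
Σ = 1/96  ⇒  CG² = 23040/7×1/96² = 5/14
CG = +√(5/14) = +0.597614

+0.597614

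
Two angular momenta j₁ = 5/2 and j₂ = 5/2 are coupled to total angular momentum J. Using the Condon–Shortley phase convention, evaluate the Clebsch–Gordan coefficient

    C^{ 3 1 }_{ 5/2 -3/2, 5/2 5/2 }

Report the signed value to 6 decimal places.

+√(1/3) = +0.577350

√[7·2!3!3!/9! · 1!4!5!0!4!2!] = √(192)
  +(−1)^2/∏(2,0,2,3,1,0)! = 1/24  (running 1/24)
⟨..|..⟩ = √(192)·(1/24) = +0.577350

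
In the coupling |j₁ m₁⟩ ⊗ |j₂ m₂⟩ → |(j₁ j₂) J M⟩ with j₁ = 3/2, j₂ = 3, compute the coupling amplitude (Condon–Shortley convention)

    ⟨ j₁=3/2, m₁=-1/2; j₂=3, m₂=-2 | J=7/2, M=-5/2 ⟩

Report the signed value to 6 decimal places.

+0.377964

j₁+j₂−J=1  J+j₁−j₂=2  J−j₁+j₂=5  j₁+j₂+J+1=9
(j₁±m₁, j₂±m₂, J±M) = (1,2,1,5,1,6)
P² = 6400/7
sum k=0..1:
  [0] +1/48 = 1/48
  [1] −1/120 = -1/120
S = 1/80
C² = P²·S² = 1/7 ; C = +0.377964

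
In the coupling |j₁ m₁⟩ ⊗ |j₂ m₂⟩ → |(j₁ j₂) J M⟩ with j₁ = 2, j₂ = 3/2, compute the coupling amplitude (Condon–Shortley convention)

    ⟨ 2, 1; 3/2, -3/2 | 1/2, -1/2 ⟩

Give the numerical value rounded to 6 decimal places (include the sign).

√[2·3!1!0!/5! · 3!1!0!3!0!1!] = √(18/5)
  +(−1)^0/∏(0,3,1,0,0,0)! = 1/6  (running 1/6)
⟨..|..⟩ = √(18/5)·(1/6) = +0.316228

+√(1/10) = +0.316228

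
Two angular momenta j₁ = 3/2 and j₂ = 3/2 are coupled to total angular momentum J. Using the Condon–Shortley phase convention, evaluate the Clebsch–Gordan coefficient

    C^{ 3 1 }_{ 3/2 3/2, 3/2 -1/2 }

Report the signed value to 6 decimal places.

+0.447214

triangle: 0!*3!*3!/7! = 36/5040
(j±m)!: 3!*0!*1!*2!*4!*2! = 576
prefactor² = (2J+1)*Δ*N² = 144/5
  k=0: +1/(0!*0!*0!*1!*3!*2!) = 1/12
Σ = 1/12  ⇒  CG² = 144/5*1/12² = 1/5
CG = +√(1/5) = +0.447214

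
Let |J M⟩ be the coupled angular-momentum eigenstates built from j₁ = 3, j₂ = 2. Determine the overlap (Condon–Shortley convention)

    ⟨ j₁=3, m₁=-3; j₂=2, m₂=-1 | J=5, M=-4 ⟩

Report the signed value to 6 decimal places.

+√(2/5) ≈ +0.632456

j₁+j₂−J=0  J+j₁−j₂=6  J−j₁+j₂=4  j₁+j₂+J+1=11
(j₁±m₁, j₂±m₂, J±M) = (0,6,1,3,1,9)
P² = 7464960
sum k=0..0:
  [0] +1/4320 = 1/4320
S = 1/4320
C² = P²·S² = 2/5 ; C = +0.632456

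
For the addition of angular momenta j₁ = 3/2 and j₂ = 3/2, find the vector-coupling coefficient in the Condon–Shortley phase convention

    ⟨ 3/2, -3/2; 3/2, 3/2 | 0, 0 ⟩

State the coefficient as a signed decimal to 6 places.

-0.500000

j₁+j₂−J=3  J+j₁−j₂=0  J−j₁+j₂=0  j₁+j₂+J+1=4
(j₁±m₁, j₂±m₂, J±M) = (0,3,3,0,0,0)
P² = 9
sum k=3..3:
  [3] −1/6 = -1/6
S = -1/6
C² = P²·S² = 1/4 ; C = -0.500000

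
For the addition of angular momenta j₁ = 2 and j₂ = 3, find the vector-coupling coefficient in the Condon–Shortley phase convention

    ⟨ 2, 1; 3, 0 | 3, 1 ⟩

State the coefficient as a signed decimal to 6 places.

-0.182574

j₁+j₂−J=2  J+j₁−j₂=2  J−j₁+j₂=4  j₁+j₂+J+1=9
(j₁±m₁, j₂±m₂, J±M) = (3,1,3,3,4,2)
P² = 96/5
sum k=0..1:
  [0] +1/12 = 1/12
  [1] −1/8 = -1/8
S = -1/24
C² = P²·S² = 1/30 ; C = -0.182574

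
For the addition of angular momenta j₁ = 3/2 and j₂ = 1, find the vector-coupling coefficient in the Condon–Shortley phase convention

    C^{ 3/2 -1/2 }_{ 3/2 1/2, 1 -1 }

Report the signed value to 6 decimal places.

j₁+j₂−J=1  J+j₁−j₂=2  J−j₁+j₂=1  j₁+j₂+J+1=5
(j₁±m₁, j₂±m₂, J±M) = (2,1,0,2,1,2)
P² = 8/15
sum k=0..0:
  [0] +1/1 = 1
S = 1
C² = P²·S² = 8/15 ; C = +0.730297

+√(8/15) = +0.730297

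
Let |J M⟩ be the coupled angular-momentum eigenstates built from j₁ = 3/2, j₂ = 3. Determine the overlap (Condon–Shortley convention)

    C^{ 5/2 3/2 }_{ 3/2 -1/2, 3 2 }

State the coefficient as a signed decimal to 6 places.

triangle: 2!*1!*4!/8! = 48/40320
(j±m)!: 1!*2!*5!*1!*4!*1! = 5760
prefactor² = (2J+1)*Δ*N² = 288/7
  k=1: −1/(1!*1!*1!*4!*0!*0!) = -1/24
  k=2: +1/(2!*0!*0!*3!*1!*1!) = 1/12
Σ = 1/24  ⇒  CG² = 288/7*1/24² = 1/14
CG = +√(1/14) = +0.267261

+√(1/14) = +0.267261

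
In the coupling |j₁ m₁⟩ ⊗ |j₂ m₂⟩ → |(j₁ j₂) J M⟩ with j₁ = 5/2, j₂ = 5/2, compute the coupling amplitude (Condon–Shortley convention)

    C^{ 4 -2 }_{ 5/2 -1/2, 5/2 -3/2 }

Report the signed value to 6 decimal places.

j₁+j₂−J=1  J+j₁−j₂=4  J−j₁+j₂=4  j₁+j₂+J+1=10
(j₁±m₁, j₂±m₂, J±M) = (2,3,1,4,2,6)
P² = 20736/35
sum k=0..1:
  [0] +1/36 = 1/36
  [1] −1/96 = -1/96
S = 5/288
C² = P²·S² = 5/28 ; C = +0.422577

+0.422577  (= +√(5/28))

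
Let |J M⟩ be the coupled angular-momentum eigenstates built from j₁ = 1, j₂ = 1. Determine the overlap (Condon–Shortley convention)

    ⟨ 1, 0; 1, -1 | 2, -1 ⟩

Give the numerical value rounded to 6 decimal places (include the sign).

triangle: 0!×2!×2!/5! = 4/120
(j±m)!: 1!×1!×0!×2!×1!×3! = 12
prefactor² = (2J+1)×Δ×N² = 2
  k=0: +1/(0!×0!×1!×0!×1!×2!) = 1/2
Σ = 1/2  ⇒  CG² = 2×1/2² = 1/2
CG = +√(1/2) = +0.707107

+√(1/2) ≈ +0.707107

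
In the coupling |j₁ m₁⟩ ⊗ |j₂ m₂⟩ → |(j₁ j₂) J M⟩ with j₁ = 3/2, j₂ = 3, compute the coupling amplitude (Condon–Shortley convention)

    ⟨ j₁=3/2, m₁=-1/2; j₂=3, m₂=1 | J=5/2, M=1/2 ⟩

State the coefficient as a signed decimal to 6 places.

√[6·2!1!4!/8! · 1!2!4!2!3!2!] = √(288/35)
  +(−1)^1/∏(1,1,1,3,0,1)! = -1/6  (running -1/6)
  +(−1)^2/∏(2,0,0,2,1,2)! = 1/8  (running -1/24)
⟨..|..⟩ = √(288/35)·(-1/24) = -0.119523

-0.119523  (= −√(1/70))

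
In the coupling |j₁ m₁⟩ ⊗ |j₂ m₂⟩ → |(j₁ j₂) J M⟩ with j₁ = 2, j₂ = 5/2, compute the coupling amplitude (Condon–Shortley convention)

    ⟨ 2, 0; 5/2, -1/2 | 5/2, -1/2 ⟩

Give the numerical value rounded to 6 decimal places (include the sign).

−√(8/35) = -0.478091

j₁+j₂−J=2  J+j₁−j₂=2  J−j₁+j₂=3  j₁+j₂+J+1=8
(j₁±m₁, j₂±m₂, J±M) = (2,2,2,3,2,3)
P² = 72/35
sum k=0..2:
  [0] +1/8 = 1/8
  [1] −1/2 = -1/2
  [2] +1/24 = 1/24
S = -1/3
C² = P²·S² = 8/35 ; C = -0.478091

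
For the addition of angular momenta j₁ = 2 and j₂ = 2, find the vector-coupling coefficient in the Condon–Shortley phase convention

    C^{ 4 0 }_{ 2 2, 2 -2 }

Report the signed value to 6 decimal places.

j₁+j₂−J=0  J+j₁−j₂=4  J−j₁+j₂=4  j₁+j₂+J+1=9
(j₁±m₁, j₂±m₂, J±M) = (4,0,0,4,4,4)
P² = 165888/35
sum k=0..0:
  [0] +1/576 = 1/576
S = 1/576
C² = P²·S² = 1/70 ; C = +0.119523

+0.119523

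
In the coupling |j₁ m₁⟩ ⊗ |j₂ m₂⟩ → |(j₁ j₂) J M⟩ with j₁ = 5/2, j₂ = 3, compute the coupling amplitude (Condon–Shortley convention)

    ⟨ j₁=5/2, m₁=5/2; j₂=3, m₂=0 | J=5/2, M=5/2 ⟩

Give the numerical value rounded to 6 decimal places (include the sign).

j₁+j₂−J=3  J+j₁−j₂=2  J−j₁+j₂=3  j₁+j₂+J+1=9
(j₁±m₁, j₂±m₂, J±M) = (5,0,3,3,5,0)
P² = 4320/7
sum k=0..0:
  [0] +1/72 = 1/72
S = 1/72
C² = P²·S² = 5/42 ; C = +0.345033

+√(5/42) = +0.345033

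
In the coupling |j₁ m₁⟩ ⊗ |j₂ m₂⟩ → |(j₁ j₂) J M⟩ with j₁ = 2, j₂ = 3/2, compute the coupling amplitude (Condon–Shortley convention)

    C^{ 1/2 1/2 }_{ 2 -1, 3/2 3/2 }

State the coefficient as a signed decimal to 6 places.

j₁+j₂−J=3  J+j₁−j₂=1  J−j₁+j₂=0  j₁+j₂+J+1=5
(j₁±m₁, j₂±m₂, J±M) = (1,3,3,0,1,0)
P² = 18/5
sum k=3..3:
  [3] −1/6 = -1/6
S = -1/6
C² = P²·S² = 1/10 ; C = -0.316228

-0.316228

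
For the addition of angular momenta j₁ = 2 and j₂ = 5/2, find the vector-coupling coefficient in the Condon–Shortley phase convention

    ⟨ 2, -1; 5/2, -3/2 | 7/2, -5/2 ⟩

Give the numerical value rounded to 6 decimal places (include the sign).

√[8·1!3!4!/9! · 1!3!1!4!1!6!] = √(2304/7)
  +(−1)^0/∏(0,1,3,1,0,3)! = 1/36  (running 1/36)
  +(−1)^1/∏(1,0,2,0,1,4)! = -1/48  (running 1/144)
⟨..|..⟩ = √(2304/7)·(1/144) = +0.125988

+√(1/63) ≈ +0.125988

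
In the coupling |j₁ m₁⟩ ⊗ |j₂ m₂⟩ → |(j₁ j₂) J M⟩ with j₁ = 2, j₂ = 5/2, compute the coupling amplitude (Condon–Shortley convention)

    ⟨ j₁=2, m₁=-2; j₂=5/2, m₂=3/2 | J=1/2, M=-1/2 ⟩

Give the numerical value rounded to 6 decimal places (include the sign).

+0.258199  (= +√(1/15))

√[2·4!0!1!/6! · 0!4!4!1!0!1!] = √(192/5)
  +(−1)^4/∏(4,0,0,0,0,1)! = 1/24  (running 1/24)
⟨..|..⟩ = √(192/5)·(1/24) = +0.258199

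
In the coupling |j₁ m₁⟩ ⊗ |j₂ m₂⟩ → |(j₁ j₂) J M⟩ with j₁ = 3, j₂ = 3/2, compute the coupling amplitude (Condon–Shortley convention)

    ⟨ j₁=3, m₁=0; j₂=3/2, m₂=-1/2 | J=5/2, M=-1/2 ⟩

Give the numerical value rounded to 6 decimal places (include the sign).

√[6·2!4!1!/8! · 3!3!1!2!2!3!] = √(216/35)
  +(−1)^0/∏(0,2,3,1,1,0)! = 1/12  (running 1/12)
  +(−1)^1/∏(1,1,2,0,2,1)! = -1/4  (running -1/6)
⟨..|..⟩ = √(216/35)·(-1/6) = -0.414039

−√(6/35) ≈ -0.414039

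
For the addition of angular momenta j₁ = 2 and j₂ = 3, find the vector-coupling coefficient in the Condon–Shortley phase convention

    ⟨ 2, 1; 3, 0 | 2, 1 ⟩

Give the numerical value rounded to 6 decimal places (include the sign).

−√(2/7) = -0.534522

j₁+j₂−J=3  J+j₁−j₂=1  J−j₁+j₂=3  j₁+j₂+J+1=8
(j₁±m₁, j₂±m₂, J±M) = (3,1,3,3,3,1)
P² = 81/14
sum k=0..1:
  [0] +1/36 = 1/36
  [1] −1/4 = -1/4
S = -2/9
C² = P²·S² = 2/7 ; C = -0.534522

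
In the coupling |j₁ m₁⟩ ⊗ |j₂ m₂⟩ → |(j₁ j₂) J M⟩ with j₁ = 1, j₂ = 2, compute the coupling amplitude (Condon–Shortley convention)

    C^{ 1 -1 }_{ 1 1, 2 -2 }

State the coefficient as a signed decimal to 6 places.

+0.774597  (= +√(3/5))

√[3·2!0!2!/5! · 2!0!0!4!0!2!] = √(48/5)
  +(−1)^0/∏(0,2,0,0,0,2)! = 1/4  (running 1/4)
⟨..|..⟩ = √(48/5)·(1/4) = +0.774597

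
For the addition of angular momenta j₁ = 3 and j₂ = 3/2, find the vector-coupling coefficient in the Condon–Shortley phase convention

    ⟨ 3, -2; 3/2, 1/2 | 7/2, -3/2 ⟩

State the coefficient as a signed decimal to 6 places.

j₁+j₂−J=1  J+j₁−j₂=5  J−j₁+j₂=2  j₁+j₂+J+1=9
(j₁±m₁, j₂±m₂, J±M) = (1,5,2,1,2,5)
P² = 6400/21
sum k=0..1:
  [0] +1/240 = 1/240
  [1] −1/24 = -1/24
S = -3/80
C² = P²·S² = 3/7 ; C = -0.654654

−√(3/7) = -0.654654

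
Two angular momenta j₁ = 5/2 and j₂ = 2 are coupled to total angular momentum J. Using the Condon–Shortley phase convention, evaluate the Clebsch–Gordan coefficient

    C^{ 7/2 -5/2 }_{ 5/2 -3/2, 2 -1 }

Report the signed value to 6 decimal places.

-0.125988

j₁+j₂−J=1  J+j₁−j₂=4  J−j₁+j₂=3  j₁+j₂+J+1=9
(j₁±m₁, j₂±m₂, J±M) = (1,4,1,3,1,6)
P² = 2304/7
sum k=0..1:
  [0] +1/48 = 1/48
  [1] −1/36 = -1/36
S = -1/144
C² = P²·S² = 1/63 ; C = -0.125988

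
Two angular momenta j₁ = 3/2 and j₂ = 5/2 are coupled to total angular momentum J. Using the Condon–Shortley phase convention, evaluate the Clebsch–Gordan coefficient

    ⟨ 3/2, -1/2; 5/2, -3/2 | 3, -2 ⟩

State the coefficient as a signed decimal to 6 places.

+√(1/12) = +0.288675

√[7·1!2!4!/8! · 1!2!1!4!1!5!] = √(48)
  +(−1)^0/∏(0,1,2,1,0,3)! = 1/12  (running 1/12)
  +(−1)^1/∏(1,0,1,0,1,4)! = -1/24  (running 1/24)
⟨..|..⟩ = √(48)·(1/24) = +0.288675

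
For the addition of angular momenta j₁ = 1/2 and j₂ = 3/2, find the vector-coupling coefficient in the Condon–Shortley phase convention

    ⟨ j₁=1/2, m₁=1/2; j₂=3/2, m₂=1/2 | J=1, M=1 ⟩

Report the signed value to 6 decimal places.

triangle: 1!·0!·2!/4! = 2/24
(j±m)!: 1!·0!·2!·1!·2!·0! = 4
prefactor² = (2J+1)·Δ·N² = 1
  k=0: +1/(0!·1!·0!·2!·0!·0!) = 1/2
Σ = 1/2  ⇒  CG² = 1·1/2² = 1/4
CG = +√(1/4) = +0.500000

+√(1/4) = +0.500000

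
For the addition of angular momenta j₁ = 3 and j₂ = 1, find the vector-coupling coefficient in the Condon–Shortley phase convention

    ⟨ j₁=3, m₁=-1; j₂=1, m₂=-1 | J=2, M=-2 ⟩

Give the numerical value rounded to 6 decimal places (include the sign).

j₁+j₂−J=2  J+j₁−j₂=4  J−j₁+j₂=0  j₁+j₂+J+1=7
(j₁±m₁, j₂±m₂, J±M) = (2,4,0,2,0,4)
P² = 768/7
sum k=0..0:
  [0] +1/48 = 1/48
S = 1/48
C² = P²·S² = 1/21 ; C = +0.218218

+√(1/21) ≈ +0.218218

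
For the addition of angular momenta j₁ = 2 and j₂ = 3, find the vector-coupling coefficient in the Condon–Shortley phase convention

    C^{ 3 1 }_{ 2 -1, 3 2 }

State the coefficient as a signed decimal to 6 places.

j₁+j₂−J=2  J+j₁−j₂=2  J−j₁+j₂=4  j₁+j₂+J+1=9
(j₁±m₁, j₂±m₂, J±M) = (1,3,5,1,4,2)
P² = 64
sum k=1..2:
  [1] −1/48 = -1/48
  [2] +1/12 = 1/12
S = 1/16
C² = P²·S² = 1/4 ; C = +0.500000

+√(1/4) ≈ +0.500000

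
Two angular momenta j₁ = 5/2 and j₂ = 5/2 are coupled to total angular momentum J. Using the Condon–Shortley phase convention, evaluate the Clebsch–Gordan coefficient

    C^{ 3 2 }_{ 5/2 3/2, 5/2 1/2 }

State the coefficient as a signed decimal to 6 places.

−√(1/12) ≈ -0.288675

√[7·2!3!3!/9! · 4!1!3!2!5!1!] = √(48)
  +(−1)^0/∏(0,2,1,3,2,0)! = 1/24  (running 1/24)
  +(−1)^1/∏(1,1,0,2,3,1)! = -1/12  (running -1/24)
⟨..|..⟩ = √(48)·(-1/24) = -0.288675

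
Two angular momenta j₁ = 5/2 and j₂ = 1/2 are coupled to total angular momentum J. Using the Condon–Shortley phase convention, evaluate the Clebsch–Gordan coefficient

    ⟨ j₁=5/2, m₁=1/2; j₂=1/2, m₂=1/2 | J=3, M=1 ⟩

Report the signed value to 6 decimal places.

+√(2/3) = +0.816497

triangle: 0!×5!×1!/7! = 120/5040
(j±m)!: 3!×2!×1!×0!×4!×2! = 576
prefactor² = (2J+1)×Δ×N² = 96
  k=0: +1/(0!×0!×2!×1!×3!×0!) = 1/12
Σ = 1/12  ⇒  CG² = 96×1/12² = 2/3
CG = +√(2/3) = +0.816497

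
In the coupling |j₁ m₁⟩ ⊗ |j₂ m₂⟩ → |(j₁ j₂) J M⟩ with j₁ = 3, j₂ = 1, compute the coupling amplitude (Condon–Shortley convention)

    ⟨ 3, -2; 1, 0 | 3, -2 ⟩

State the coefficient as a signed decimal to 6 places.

-0.577350  (= −√(1/3))

√[7·1!5!1!/8! · 1!5!1!1!1!5!] = √(300)
  +(−1)^0/∏(0,1,5,1,0,0)! = 1/120  (running 1/120)
  +(−1)^1/∏(1,0,4,0,1,1)! = -1/24  (running -1/30)
⟨..|..⟩ = √(300)·(-1/30) = -0.577350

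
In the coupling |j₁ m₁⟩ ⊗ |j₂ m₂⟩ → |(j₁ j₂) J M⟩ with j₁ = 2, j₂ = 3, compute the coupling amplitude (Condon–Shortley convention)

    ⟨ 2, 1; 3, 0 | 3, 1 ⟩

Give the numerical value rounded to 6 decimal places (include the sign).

−√(1/30) ≈ -0.182574

triangle: 2!*2!*4!/9! = 96/362880
(j±m)!: 3!*1!*3!*3!*4!*2! = 10368
prefactor² = (2J+1)*Δ*N² = 96/5
  k=0: +1/(0!*2!*1!*3!*1!*1!) = 1/12
  k=1: −1/(1!*1!*0!*2!*2!*2!) = -1/8
Σ = -1/24  ⇒  CG² = 96/5*(-1/24)² = 1/30
CG = −√(1/30) = -0.182574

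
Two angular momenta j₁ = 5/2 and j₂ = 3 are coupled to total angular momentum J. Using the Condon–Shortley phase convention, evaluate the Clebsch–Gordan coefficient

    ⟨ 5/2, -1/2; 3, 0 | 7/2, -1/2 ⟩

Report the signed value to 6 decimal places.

√[8·2!3!4!/10! · 2!3!3!3!3!4!] = √(6912/175)
  +(−1)^0/∏(0,2,3,3,0,1)! = 1/72  (running 1/72)
  +(−1)^1/∏(1,1,2,2,1,2)! = -1/8  (running -1/9)
  +(−1)^2/∏(2,0,1,1,2,3)! = 1/24  (running -5/72)
⟨..|..⟩ = √(6912/175)·(-5/72) = -0.436436

-0.436436  (= −√(4/21))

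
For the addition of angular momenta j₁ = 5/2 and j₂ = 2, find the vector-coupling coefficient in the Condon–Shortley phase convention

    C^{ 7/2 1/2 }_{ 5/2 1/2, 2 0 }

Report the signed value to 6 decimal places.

√[8·1!4!3!/9! · 3!2!2!2!4!3!] = √(768/35)
  +(−1)^0/∏(0,1,2,2,2,1)! = 1/8  (running 1/8)
  +(−1)^1/∏(1,0,1,1,3,2)! = -1/12  (running 1/24)
⟨..|..⟩ = √(768/35)·(1/24) = +0.195180

+0.195180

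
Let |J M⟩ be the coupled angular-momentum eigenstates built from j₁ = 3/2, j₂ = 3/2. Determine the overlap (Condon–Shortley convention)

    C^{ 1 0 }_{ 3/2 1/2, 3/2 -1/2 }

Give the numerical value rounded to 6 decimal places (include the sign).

-0.223607

√[3·2!1!1!/5! · 2!1!1!2!1!1!] = √(1/5)
  +(−1)^0/∏(0,2,1,1,0,0)! = 1/2  (running 1/2)
  +(−1)^1/∏(1,1,0,0,1,1)! = -1  (running -1/2)
⟨..|..⟩ = √(1/5)·(-1/2) = -0.223607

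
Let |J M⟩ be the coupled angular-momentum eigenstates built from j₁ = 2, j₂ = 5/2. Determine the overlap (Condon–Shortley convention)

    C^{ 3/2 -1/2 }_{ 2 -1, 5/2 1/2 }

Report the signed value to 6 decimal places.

+0.487950  (= +√(5/21))

j₁+j₂−J=3  J+j₁−j₂=1  J−j₁+j₂=2  j₁+j₂+J+1=7
(j₁±m₁, j₂±m₂, J±M) = (1,3,3,2,1,2)
P² = 48/35
sum k=2..3:
  [2] +1/2 = 1/2
  [3] −1/12 = -1/12
S = 5/12
C² = P²·S² = 5/21 ; C = +0.487950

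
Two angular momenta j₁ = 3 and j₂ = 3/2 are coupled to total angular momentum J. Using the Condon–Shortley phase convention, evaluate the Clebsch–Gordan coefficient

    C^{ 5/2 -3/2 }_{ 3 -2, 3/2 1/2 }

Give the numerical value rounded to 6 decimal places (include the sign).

j₁+j₂−J=2  J+j₁−j₂=4  J−j₁+j₂=1  j₁+j₂+J+1=8
(j₁±m₁, j₂±m₂, J±M) = (1,5,2,1,1,4)
P² = 288/7
sum k=1..2:
  [1] −1/24 = -1/24
  [2] +1/12 = 1/12
S = 1/24
C² = P²·S² = 1/14 ; C = +0.267261

+0.267261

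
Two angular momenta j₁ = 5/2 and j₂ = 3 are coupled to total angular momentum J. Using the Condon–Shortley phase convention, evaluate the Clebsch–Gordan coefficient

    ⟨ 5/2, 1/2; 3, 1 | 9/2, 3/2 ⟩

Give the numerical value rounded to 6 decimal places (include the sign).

√[10·1!4!5!/11! · 3!2!4!2!6!3!] = √(138240/77)
  +(−1)^0/∏(0,1,2,4,2,1)! = 1/96  (running 1/96)
  +(−1)^1/∏(1,0,1,3,3,2)! = -1/72  (running -1/288)
⟨..|..⟩ = √(138240/77)·(-1/288) = -0.147122

-0.147122  (= −√(5/231))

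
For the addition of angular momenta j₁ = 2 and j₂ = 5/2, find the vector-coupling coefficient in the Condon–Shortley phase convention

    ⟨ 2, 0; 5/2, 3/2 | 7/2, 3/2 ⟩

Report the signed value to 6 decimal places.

-0.534522

j₁+j₂−J=1  J+j₁−j₂=3  J−j₁+j₂=4  j₁+j₂+J+1=9
(j₁±m₁, j₂±m₂, J±M) = (2,2,4,1,5,2)
P² = 512/7
sum k=0..1:
  [0] +1/48 = 1/48
  [1] −1/12 = -1/12
S = -1/16
C² = P²·S² = 2/7 ; C = -0.534522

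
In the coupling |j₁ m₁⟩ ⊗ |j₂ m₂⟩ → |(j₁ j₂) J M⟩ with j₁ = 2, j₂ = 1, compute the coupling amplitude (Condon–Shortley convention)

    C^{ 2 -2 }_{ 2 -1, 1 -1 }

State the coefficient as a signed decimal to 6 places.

+√(1/3) = +0.577350

triangle: 1!·3!·1!/6! = 6/720
(j±m)!: 1!·3!·0!·2!·0!·4! = 288
prefactor² = (2J+1)·Δ·N² = 12
  k=0: +1/(0!·1!·3!·0!·0!·1!) = 1/6
Σ = 1/6  ⇒  CG² = 12·1/6² = 1/3
CG = +√(1/3) = +0.577350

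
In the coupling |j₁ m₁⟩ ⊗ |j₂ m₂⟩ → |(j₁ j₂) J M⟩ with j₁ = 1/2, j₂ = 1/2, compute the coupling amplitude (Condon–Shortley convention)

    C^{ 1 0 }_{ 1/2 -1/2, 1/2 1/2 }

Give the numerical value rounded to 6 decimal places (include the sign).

+√(1/2) ≈ +0.707107

√[3·0!1!1!/3! · 0!1!1!0!1!1!] = √(1/2)
  +(−1)^0/∏(0,0,1,1,0,0)! = 1  (running 1)
⟨..|..⟩ = √(1/2)·(1) = +0.707107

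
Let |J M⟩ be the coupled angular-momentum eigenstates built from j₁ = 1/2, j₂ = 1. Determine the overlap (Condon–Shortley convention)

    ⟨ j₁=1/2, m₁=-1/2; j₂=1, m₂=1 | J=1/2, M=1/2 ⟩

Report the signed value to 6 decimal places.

√[2·1!0!1!/3! · 0!1!2!0!1!0!] = √(2/3)
  +(−1)^1/∏(1,0,0,1,0,0)! = -1  (running -1)
⟨..|..⟩ = √(2/3)·(-1) = -0.816497

-0.816497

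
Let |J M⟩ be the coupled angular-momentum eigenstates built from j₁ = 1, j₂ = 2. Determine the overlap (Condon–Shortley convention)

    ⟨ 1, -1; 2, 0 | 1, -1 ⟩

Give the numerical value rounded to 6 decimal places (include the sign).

√[3·2!0!2!/5! · 0!2!2!2!0!2!] = √(8/5)
  +(−1)^2/∏(2,0,0,0,0,2)! = 1/4  (running 1/4)
⟨..|..⟩ = √(8/5)·(1/4) = +0.316228

+0.316228  (= +√(1/10))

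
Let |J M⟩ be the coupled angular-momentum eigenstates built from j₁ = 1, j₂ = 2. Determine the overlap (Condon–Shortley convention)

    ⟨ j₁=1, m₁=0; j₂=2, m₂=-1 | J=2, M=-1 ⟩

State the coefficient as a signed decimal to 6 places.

triangle: 1!*1!*3!/6! = 6/720
(j±m)!: 1!*1!*1!*3!*1!*3! = 36
prefactor² = (2J+1)*Δ*N² = 3/2
  k=0: +1/(0!*1!*1!*1!*0!*2!) = 1/2
  k=1: −1/(1!*0!*0!*0!*1!*3!) = -1/6
Σ = 1/3  ⇒  CG² = 3/2*1/3² = 1/6
CG = +√(1/6) = +0.408248

+0.408248  (= +√(1/6))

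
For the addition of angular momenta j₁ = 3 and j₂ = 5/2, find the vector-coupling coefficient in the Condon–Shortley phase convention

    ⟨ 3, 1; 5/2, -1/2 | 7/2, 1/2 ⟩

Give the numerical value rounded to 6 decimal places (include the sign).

√[8·2!4!3!/10! · 4!2!2!3!4!3!] = √(9216/175)
  +(−1)^0/∏(0,2,2,2,2,1)! = 1/16  (running 1/16)
  +(−1)^1/∏(1,1,1,1,3,2)! = -1/12  (running -1/48)
  +(−1)^2/∏(2,0,0,0,4,3)! = 1/288  (running -5/288)
⟨..|..⟩ = √(9216/175)·(-5/288) = -0.125988

-0.125988  (= −√(1/63))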